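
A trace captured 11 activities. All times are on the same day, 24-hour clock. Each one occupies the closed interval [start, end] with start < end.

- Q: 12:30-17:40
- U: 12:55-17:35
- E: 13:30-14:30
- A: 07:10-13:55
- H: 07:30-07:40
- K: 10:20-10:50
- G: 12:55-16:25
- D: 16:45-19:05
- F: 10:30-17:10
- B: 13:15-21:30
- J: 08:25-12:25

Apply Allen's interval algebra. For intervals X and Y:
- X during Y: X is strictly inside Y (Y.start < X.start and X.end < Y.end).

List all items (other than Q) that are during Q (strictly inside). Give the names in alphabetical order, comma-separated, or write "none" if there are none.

E, G, U

Target Q = [12:30, 17:40].
A [07:10, 13:55] → overlaps → no.
B [13:15, 21:30] → overlapped-by → no.
D [16:45, 19:05] → overlapped-by → no.
E [13:30, 14:30] → during → yes.
F [10:30, 17:10] → overlaps → no.
G [12:55, 16:25] → during → yes.
H [07:30, 07:40] → before → no.
J [08:25, 12:25] → before → no.
K [10:20, 10:50] → before → no.
U [12:55, 17:35] → during → yes.
Result: E, G, U.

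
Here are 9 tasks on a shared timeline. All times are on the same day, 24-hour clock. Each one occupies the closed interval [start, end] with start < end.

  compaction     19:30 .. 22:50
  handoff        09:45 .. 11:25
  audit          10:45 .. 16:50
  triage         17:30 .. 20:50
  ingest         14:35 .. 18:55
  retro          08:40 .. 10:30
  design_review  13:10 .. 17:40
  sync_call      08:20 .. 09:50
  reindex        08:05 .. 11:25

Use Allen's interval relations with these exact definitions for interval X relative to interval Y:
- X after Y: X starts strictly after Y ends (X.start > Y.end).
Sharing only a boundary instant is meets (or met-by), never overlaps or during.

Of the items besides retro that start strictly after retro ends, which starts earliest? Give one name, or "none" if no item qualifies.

Target retro = [08:40, 10:30].
audit [10:45, 16:50] → after → candidate.
compaction [19:30, 22:50] → after → candidate.
design_review [13:10, 17:40] → after → candidate.
handoff [09:45, 11:25] → overlapped-by → excluded.
ingest [14:35, 18:55] → after → candidate.
reindex [08:05, 11:25] → contains → excluded.
sync_call [08:20, 09:50] → overlaps → excluded.
triage [17:30, 20:50] → after → candidate.
Among candidates, earliest start is 10:45 → audit.

audit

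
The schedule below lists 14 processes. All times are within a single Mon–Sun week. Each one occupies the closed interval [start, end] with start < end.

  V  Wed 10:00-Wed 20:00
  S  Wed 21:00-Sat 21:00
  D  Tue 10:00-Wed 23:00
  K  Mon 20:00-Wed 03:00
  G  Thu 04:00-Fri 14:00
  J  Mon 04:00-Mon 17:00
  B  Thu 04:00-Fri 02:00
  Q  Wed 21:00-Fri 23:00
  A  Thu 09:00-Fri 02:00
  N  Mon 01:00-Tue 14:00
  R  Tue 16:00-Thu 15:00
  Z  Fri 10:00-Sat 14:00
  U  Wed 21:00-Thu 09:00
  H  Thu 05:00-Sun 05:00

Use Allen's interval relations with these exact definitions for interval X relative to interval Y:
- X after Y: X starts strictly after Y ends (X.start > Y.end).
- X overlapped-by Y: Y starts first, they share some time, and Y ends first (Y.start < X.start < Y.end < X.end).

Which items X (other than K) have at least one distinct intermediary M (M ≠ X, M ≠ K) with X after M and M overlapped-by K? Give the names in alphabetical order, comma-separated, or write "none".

A, B, G, H, Z

Target K = [Mon 20:00, Wed 03:00].
Intermediaries M with M overlapped-by K: D, R.
Via D — items with X after D: A, B, G, H, Z.
Via R — items with X after R: Z.
Union: A, B, G, H, Z.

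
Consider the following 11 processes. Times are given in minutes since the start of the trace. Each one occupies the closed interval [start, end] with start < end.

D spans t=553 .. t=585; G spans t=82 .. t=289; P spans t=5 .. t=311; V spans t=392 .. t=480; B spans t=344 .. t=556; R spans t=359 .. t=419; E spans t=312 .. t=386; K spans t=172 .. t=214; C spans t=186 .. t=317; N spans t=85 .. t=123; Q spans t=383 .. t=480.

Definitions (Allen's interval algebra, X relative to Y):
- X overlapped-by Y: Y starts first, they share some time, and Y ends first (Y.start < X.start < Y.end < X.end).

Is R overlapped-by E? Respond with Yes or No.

Yes

R = [t=359, t=419], E = [t=312, t=386].
Actual relation of R to E: overlapped-by.
Asked whether 'overlapped-by' holds → Yes.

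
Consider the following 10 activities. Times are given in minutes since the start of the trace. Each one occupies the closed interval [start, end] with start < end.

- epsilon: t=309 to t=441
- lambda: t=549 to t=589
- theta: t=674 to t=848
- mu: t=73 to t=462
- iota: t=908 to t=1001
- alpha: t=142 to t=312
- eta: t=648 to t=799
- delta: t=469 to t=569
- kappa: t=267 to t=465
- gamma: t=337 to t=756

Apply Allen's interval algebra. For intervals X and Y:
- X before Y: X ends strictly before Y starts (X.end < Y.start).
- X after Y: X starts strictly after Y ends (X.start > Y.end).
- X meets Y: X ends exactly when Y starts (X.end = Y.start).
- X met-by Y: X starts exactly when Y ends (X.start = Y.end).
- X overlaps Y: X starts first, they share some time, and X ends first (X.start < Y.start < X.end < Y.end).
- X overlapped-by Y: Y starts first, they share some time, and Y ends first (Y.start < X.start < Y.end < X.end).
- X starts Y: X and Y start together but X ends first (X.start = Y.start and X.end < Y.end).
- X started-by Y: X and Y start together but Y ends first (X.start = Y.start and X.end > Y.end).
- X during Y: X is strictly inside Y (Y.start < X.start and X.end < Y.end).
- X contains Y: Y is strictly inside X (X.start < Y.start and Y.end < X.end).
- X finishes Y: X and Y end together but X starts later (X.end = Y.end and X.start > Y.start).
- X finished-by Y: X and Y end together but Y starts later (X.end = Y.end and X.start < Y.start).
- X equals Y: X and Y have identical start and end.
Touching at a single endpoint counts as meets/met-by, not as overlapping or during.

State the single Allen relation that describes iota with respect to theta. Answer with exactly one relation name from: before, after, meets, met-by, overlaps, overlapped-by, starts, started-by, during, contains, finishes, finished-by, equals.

iota = [t=908, t=1001]; theta = [t=674, t=848].
Compare endpoints: iota.start > theta.start, iota.start > theta.end, iota.end > theta.start, iota.end > theta.end.
That pattern is 'after'.

after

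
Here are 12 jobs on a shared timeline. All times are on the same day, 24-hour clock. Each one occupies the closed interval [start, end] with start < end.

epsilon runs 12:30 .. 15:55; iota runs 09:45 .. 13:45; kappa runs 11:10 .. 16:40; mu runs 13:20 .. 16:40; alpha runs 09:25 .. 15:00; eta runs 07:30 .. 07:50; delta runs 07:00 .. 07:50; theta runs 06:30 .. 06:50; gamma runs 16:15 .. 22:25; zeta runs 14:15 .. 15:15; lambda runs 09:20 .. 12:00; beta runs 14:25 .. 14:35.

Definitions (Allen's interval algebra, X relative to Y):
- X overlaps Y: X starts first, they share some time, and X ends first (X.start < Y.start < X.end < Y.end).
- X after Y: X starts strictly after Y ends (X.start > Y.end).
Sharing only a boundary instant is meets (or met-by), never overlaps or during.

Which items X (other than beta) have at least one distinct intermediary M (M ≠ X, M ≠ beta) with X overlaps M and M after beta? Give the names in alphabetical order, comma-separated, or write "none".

Target beta = [14:25, 14:35].
Intermediaries M with M after beta: gamma.
Via gamma — items with X overlaps gamma: kappa, mu.
Union: kappa, mu.

kappa, mu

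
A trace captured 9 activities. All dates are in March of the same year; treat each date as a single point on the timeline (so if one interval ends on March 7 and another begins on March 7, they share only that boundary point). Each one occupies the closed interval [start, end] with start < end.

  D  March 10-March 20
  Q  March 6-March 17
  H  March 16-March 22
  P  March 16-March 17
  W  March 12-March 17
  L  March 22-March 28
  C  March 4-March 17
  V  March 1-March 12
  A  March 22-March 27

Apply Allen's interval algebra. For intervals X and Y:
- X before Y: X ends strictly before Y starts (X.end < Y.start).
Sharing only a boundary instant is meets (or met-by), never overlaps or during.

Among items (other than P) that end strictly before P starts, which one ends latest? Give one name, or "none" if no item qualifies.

Target P = [March 16, March 17].
A [March 22, March 27] → after → excluded.
C [March 4, March 17] → finished-by → excluded.
D [March 10, March 20] → contains → excluded.
H [March 16, March 22] → started-by → excluded.
L [March 22, March 28] → after → excluded.
Q [March 6, March 17] → finished-by → excluded.
V [March 1, March 12] → before → candidate.
W [March 12, March 17] → finished-by → excluded.
Among candidates, latest end is March 12 → V.

V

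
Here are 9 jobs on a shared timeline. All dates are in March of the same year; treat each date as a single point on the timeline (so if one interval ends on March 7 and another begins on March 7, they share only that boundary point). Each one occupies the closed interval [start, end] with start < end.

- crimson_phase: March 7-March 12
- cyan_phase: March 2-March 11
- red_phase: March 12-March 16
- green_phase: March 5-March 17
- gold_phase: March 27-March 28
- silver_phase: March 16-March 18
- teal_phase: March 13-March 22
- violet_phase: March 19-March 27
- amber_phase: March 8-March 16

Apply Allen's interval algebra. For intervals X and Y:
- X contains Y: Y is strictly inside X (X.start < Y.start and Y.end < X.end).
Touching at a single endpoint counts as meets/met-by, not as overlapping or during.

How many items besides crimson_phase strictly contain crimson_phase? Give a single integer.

1

Target crimson_phase = [March 7, March 12].
amber_phase [March 8, March 16] → overlapped-by → no.
cyan_phase [March 2, March 11] → overlaps → no.
gold_phase [March 27, March 28] → after → no.
green_phase [March 5, March 17] → contains → counts.
red_phase [March 12, March 16] → met-by → no.
silver_phase [March 16, March 18] → after → no.
teal_phase [March 13, March 22] → after → no.
violet_phase [March 19, March 27] → after → no.
Total: 1.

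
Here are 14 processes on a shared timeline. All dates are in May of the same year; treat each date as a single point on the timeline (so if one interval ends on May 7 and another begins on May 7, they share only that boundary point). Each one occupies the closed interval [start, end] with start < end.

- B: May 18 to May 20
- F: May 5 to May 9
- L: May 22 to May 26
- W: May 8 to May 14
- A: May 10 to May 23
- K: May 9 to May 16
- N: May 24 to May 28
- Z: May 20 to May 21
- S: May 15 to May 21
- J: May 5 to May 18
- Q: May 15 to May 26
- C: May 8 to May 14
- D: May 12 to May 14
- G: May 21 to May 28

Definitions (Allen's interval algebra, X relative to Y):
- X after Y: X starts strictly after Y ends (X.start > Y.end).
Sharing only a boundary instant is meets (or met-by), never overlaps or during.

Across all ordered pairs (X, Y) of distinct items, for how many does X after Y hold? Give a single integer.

47

Checking all 182 ordered pairs for relation 'after'; matching pairs in alphabetical order:
(A, F): A after F ✓
(B, C): B after C ✓
(B, D): B after D ✓
(B, F): B after F ✓
(B, K): B after K ✓
(B, W): B after W ✓
(D, F): D after F ✓
(G, B): G after B ✓
(G, C): G after C ✓
(G, D): G after D ✓
(G, F): G after F ✓
(G, J): G after J ✓
(G, K): G after K ✓
(G, W): G after W ✓
(L, B): L after B ✓
(L, C): L after C ✓
(L, D): L after D ✓
(L, F): L after F ✓
(L, J): L after J ✓
(L, K): L after K ✓
(L, S): L after S ✓
(L, W): L after W ✓
(L, Z): L after Z ✓
(N, A): N after A ✓
... plus 23 further pairs not listed.
Count: 47.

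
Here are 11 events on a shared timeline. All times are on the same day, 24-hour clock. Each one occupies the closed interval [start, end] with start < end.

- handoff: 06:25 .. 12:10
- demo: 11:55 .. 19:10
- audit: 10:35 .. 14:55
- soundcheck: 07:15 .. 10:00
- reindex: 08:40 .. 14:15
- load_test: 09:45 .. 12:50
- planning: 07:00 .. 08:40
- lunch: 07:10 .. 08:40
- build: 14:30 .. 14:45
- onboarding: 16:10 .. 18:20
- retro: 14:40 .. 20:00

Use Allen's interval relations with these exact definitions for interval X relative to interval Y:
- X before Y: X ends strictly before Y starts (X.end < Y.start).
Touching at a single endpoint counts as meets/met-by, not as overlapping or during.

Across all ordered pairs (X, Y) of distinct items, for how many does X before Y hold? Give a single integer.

28

Checking all 110 ordered pairs for relation 'before'; matching pairs in alphabetical order:
(audit, onboarding): audit before onboarding ✓
(build, onboarding): build before onboarding ✓
(handoff, build): handoff before build ✓
(handoff, onboarding): handoff before onboarding ✓
(handoff, retro): handoff before retro ✓
(load_test, build): load_test before build ✓
(load_test, onboarding): load_test before onboarding ✓
(load_test, retro): load_test before retro ✓
(lunch, audit): lunch before audit ✓
(lunch, build): lunch before build ✓
(lunch, demo): lunch before demo ✓
(lunch, load_test): lunch before load_test ✓
(lunch, onboarding): lunch before onboarding ✓
(lunch, retro): lunch before retro ✓
(planning, audit): planning before audit ✓
(planning, build): planning before build ✓
(planning, demo): planning before demo ✓
(planning, load_test): planning before load_test ✓
(planning, onboarding): planning before onboarding ✓
(planning, retro): planning before retro ✓
(reindex, build): reindex before build ✓
(reindex, onboarding): reindex before onboarding ✓
(reindex, retro): reindex before retro ✓
(soundcheck, audit): soundcheck before audit ✓
... plus 4 further pairs not listed.
Count: 28.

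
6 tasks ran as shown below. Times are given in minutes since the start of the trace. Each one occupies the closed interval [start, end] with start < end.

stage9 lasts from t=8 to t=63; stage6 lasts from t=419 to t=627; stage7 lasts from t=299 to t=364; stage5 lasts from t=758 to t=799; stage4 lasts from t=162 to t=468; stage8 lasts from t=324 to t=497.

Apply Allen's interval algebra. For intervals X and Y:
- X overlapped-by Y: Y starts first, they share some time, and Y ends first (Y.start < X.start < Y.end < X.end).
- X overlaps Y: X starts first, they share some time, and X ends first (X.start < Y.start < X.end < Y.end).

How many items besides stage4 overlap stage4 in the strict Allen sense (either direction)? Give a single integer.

Target stage4 = [t=162, t=468].
stage5 [t=758, t=799] → after → no.
stage6 [t=419, t=627] → overlapped-by → counts.
stage7 [t=299, t=364] → during → no.
stage8 [t=324, t=497] → overlapped-by → counts.
stage9 [t=8, t=63] → before → no.
Total: 2.

2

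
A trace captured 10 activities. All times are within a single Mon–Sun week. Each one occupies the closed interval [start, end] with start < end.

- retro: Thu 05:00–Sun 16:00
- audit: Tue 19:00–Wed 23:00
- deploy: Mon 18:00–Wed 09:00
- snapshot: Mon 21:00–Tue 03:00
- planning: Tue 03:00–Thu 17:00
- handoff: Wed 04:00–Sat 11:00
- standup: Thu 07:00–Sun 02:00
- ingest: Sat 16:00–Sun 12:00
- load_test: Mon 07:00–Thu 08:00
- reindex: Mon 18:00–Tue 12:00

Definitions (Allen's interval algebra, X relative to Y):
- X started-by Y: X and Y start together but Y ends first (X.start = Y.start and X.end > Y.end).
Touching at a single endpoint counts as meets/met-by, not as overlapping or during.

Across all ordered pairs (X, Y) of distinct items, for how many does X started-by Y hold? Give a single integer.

1

Checking all 90 ordered pairs for relation 'started-by'; matching pairs in alphabetical order:
(deploy, reindex): deploy started-by reindex ✓
Count: 1.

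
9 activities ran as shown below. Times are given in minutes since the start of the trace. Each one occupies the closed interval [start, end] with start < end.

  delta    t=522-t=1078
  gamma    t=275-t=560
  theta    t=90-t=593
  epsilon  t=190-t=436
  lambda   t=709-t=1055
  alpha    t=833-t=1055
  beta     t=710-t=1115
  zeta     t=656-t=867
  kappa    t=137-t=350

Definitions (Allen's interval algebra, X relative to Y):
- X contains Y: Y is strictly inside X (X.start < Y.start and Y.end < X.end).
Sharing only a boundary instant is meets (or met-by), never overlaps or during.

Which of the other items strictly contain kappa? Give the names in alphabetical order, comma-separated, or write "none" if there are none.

theta

Target kappa = [t=137, t=350].
alpha [t=833, t=1055] → after → no.
beta [t=710, t=1115] → after → no.
delta [t=522, t=1078] → after → no.
epsilon [t=190, t=436] → overlapped-by → no.
gamma [t=275, t=560] → overlapped-by → no.
lambda [t=709, t=1055] → after → no.
theta [t=90, t=593] → contains → yes.
zeta [t=656, t=867] → after → no.
Result: theta.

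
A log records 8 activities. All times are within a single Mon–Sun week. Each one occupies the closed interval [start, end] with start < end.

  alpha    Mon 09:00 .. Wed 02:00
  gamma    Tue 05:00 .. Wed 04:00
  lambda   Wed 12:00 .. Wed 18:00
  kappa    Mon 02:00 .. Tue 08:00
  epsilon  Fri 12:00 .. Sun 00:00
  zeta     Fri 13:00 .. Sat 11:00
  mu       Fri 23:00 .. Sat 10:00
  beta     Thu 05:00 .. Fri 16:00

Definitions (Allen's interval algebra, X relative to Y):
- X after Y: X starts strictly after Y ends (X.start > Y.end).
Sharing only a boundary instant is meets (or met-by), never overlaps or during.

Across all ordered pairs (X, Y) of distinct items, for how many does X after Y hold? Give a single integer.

Checking all 56 ordered pairs for relation 'after'; matching pairs in alphabetical order:
(beta, alpha): beta after alpha ✓
(beta, gamma): beta after gamma ✓
(beta, kappa): beta after kappa ✓
(beta, lambda): beta after lambda ✓
(epsilon, alpha): epsilon after alpha ✓
(epsilon, gamma): epsilon after gamma ✓
(epsilon, kappa): epsilon after kappa ✓
(epsilon, lambda): epsilon after lambda ✓
(lambda, alpha): lambda after alpha ✓
(lambda, gamma): lambda after gamma ✓
(lambda, kappa): lambda after kappa ✓
(mu, alpha): mu after alpha ✓
(mu, beta): mu after beta ✓
(mu, gamma): mu after gamma ✓
(mu, kappa): mu after kappa ✓
(mu, lambda): mu after lambda ✓
(zeta, alpha): zeta after alpha ✓
(zeta, gamma): zeta after gamma ✓
(zeta, kappa): zeta after kappa ✓
(zeta, lambda): zeta after lambda ✓
Count: 20.

20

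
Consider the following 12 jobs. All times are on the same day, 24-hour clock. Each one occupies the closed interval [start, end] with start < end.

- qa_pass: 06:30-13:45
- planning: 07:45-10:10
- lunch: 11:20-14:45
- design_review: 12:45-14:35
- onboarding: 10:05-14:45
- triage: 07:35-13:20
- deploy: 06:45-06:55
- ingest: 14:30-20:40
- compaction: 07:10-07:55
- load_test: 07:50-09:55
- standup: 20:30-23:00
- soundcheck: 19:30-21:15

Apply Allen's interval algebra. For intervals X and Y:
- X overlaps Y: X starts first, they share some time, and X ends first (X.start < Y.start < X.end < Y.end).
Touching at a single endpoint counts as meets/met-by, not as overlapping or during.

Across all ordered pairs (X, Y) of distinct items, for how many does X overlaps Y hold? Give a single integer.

Checking all 132 ordered pairs for relation 'overlaps'; matching pairs in alphabetical order:
(compaction, load_test): compaction overlaps load_test ✓
(compaction, planning): compaction overlaps planning ✓
(compaction, triage): compaction overlaps triage ✓
(design_review, ingest): design_review overlaps ingest ✓
(ingest, soundcheck): ingest overlaps soundcheck ✓
(ingest, standup): ingest overlaps standup ✓
(lunch, ingest): lunch overlaps ingest ✓
(onboarding, ingest): onboarding overlaps ingest ✓
(planning, onboarding): planning overlaps onboarding ✓
(qa_pass, design_review): qa_pass overlaps design_review ✓
(qa_pass, lunch): qa_pass overlaps lunch ✓
(qa_pass, onboarding): qa_pass overlaps onboarding ✓
(soundcheck, standup): soundcheck overlaps standup ✓
(triage, design_review): triage overlaps design_review ✓
(triage, lunch): triage overlaps lunch ✓
(triage, onboarding): triage overlaps onboarding ✓
Count: 16.

16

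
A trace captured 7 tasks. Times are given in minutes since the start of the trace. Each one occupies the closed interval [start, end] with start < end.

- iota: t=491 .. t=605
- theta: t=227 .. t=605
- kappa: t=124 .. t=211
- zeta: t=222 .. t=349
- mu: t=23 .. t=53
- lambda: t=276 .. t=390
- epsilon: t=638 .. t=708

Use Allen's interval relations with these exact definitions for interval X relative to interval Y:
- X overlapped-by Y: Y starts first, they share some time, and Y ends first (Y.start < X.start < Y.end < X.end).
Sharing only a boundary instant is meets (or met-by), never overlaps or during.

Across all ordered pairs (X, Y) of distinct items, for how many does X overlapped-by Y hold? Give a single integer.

2

Checking all 42 ordered pairs for relation 'overlapped-by'; matching pairs in alphabetical order:
(lambda, zeta): lambda overlapped-by zeta ✓
(theta, zeta): theta overlapped-by zeta ✓
Count: 2.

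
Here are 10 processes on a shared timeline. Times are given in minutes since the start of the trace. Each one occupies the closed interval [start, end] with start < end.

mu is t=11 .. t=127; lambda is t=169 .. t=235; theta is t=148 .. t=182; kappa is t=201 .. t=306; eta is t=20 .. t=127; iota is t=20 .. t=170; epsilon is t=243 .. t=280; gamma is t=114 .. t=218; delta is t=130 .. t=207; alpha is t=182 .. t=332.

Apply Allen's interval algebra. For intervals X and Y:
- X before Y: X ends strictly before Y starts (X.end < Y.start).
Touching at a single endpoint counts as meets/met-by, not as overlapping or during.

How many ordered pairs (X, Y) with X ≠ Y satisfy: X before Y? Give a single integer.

Checking all 90 ordered pairs for relation 'before'; matching pairs in alphabetical order:
(delta, epsilon): delta before epsilon ✓
(eta, alpha): eta before alpha ✓
(eta, delta): eta before delta ✓
(eta, epsilon): eta before epsilon ✓
(eta, kappa): eta before kappa ✓
(eta, lambda): eta before lambda ✓
(eta, theta): eta before theta ✓
(gamma, epsilon): gamma before epsilon ✓
(iota, alpha): iota before alpha ✓
(iota, epsilon): iota before epsilon ✓
(iota, kappa): iota before kappa ✓
(lambda, epsilon): lambda before epsilon ✓
(mu, alpha): mu before alpha ✓
(mu, delta): mu before delta ✓
(mu, epsilon): mu before epsilon ✓
(mu, kappa): mu before kappa ✓
(mu, lambda): mu before lambda ✓
(mu, theta): mu before theta ✓
(theta, epsilon): theta before epsilon ✓
(theta, kappa): theta before kappa ✓
Count: 20.

20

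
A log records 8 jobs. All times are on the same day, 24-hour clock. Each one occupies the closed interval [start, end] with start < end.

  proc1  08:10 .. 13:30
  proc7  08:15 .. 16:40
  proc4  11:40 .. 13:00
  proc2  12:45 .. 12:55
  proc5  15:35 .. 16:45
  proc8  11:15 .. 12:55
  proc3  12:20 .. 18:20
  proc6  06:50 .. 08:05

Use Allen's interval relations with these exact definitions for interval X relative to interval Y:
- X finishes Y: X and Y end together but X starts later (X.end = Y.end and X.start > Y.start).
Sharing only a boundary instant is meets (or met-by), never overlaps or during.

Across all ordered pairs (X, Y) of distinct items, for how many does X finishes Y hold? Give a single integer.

Checking all 56 ordered pairs for relation 'finishes'; matching pairs in alphabetical order:
(proc2, proc8): proc2 finishes proc8 ✓
Count: 1.

1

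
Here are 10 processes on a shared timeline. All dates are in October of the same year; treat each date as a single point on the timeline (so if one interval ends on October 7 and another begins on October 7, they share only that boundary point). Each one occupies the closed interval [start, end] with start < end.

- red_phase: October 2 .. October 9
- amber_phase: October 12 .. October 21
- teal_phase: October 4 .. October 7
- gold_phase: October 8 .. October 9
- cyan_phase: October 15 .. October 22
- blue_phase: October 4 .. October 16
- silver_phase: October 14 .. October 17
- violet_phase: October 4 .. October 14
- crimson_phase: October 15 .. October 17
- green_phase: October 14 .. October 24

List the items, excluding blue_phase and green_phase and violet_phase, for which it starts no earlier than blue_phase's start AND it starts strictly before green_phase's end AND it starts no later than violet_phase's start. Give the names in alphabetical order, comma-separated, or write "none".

teal_phase

Conditions: its start is no earlier than blue_phase's start (X.start >= October 4) AND its start is strictly before green_phase's end (X.start < October 24) AND its start is no later than violet_phase's start (X.start <= October 4).
amber_phase: start October 12 >= October 4? ✓; start October 12 < October 24? ✓; start October 12 <= October 4? ✗ → no.
crimson_phase: start October 15 >= October 4? ✓; start October 15 < October 24? ✓; start October 15 <= October 4? ✗ → no.
cyan_phase: start October 15 >= October 4? ✓; start October 15 < October 24? ✓; start October 15 <= October 4? ✗ → no.
gold_phase: start October 8 >= October 4? ✓; start October 8 < October 24? ✓; start October 8 <= October 4? ✗ → no.
red_phase: start October 2 >= October 4? ✗; start October 2 < October 24? ✓; start October 2 <= October 4? ✓ → no.
silver_phase: start October 14 >= October 4? ✓; start October 14 < October 24? ✓; start October 14 <= October 4? ✗ → no.
teal_phase: start October 4 >= October 4? ✓; start October 4 < October 24? ✓; start October 4 <= October 4? ✓ → yes.
Result: teal_phase.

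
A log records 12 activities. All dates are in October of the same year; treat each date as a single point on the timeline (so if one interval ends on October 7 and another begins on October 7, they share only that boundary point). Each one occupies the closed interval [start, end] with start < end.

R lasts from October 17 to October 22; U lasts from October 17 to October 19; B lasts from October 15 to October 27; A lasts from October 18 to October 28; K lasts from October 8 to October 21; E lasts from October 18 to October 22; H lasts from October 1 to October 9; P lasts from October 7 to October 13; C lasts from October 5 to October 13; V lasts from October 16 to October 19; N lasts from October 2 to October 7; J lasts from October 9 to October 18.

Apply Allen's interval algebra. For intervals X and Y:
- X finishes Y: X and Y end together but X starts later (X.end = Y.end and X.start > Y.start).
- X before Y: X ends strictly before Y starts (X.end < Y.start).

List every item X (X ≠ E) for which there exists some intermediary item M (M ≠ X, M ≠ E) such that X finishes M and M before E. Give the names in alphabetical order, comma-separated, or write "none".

P

Target E = [October 18, October 22].
Intermediaries M with M before E: C, H, N, P.
Via C — items with X finishes C: P.
Via H — items with X finishes H: none.
Via N — items with X finishes N: none.
Via P — items with X finishes P: none.
Union: P.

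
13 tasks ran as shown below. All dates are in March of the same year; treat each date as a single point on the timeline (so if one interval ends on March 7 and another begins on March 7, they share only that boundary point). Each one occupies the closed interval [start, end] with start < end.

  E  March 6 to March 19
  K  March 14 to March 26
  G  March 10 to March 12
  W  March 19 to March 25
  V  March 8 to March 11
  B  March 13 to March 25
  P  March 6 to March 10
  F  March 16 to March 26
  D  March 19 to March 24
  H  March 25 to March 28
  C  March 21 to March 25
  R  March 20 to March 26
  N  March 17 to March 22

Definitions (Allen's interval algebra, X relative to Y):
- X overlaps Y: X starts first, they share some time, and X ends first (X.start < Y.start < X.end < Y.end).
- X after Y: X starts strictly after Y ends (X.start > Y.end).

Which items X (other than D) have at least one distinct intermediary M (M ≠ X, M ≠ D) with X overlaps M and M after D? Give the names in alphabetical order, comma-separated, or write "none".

Target D = [March 19, March 24].
Intermediaries M with M after D: H.
Via H — items with X overlaps H: F, K, R.
Union: F, K, R.

F, K, R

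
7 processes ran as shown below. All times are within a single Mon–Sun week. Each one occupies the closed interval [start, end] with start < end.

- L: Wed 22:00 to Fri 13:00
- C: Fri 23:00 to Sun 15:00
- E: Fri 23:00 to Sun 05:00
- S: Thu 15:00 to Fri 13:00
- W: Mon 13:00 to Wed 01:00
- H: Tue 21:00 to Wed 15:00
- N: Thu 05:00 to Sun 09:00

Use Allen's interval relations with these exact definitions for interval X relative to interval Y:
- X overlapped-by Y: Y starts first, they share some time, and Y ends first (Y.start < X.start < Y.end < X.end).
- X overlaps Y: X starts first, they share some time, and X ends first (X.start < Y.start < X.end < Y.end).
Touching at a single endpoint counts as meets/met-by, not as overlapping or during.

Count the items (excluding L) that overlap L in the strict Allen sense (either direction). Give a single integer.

1

Target L = [Wed 22:00, Fri 13:00].
C [Fri 23:00, Sun 15:00] → after → no.
E [Fri 23:00, Sun 05:00] → after → no.
H [Tue 21:00, Wed 15:00] → before → no.
N [Thu 05:00, Sun 09:00] → overlapped-by → counts.
S [Thu 15:00, Fri 13:00] → finishes → no.
W [Mon 13:00, Wed 01:00] → before → no.
Total: 1.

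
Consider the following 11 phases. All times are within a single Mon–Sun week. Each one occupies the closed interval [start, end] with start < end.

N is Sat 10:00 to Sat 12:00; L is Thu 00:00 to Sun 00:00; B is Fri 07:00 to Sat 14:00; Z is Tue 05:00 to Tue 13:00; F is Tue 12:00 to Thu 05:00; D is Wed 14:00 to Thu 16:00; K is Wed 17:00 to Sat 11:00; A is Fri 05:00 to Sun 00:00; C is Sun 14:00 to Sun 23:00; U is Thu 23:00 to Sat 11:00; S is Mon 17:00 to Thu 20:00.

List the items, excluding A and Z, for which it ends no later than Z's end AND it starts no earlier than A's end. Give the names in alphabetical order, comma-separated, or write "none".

none

Conditions: its end is no later than Z's end (X.end <= Tue 13:00) AND its start is no earlier than A's end (X.start >= Sun 00:00).
B: end Sat 14:00 <= Tue 13:00? ✗; start Fri 07:00 >= Sun 00:00? ✗ → no.
C: end Sun 23:00 <= Tue 13:00? ✗; start Sun 14:00 >= Sun 00:00? ✓ → no.
D: end Thu 16:00 <= Tue 13:00? ✗; start Wed 14:00 >= Sun 00:00? ✗ → no.
F: end Thu 05:00 <= Tue 13:00? ✗; start Tue 12:00 >= Sun 00:00? ✗ → no.
K: end Sat 11:00 <= Tue 13:00? ✗; start Wed 17:00 >= Sun 00:00? ✗ → no.
L: end Sun 00:00 <= Tue 13:00? ✗; start Thu 00:00 >= Sun 00:00? ✗ → no.
N: end Sat 12:00 <= Tue 13:00? ✗; start Sat 10:00 >= Sun 00:00? ✗ → no.
S: end Thu 20:00 <= Tue 13:00? ✗; start Mon 17:00 >= Sun 00:00? ✗ → no.
U: end Sat 11:00 <= Tue 13:00? ✗; start Thu 23:00 >= Sun 00:00? ✗ → no.
Result: none.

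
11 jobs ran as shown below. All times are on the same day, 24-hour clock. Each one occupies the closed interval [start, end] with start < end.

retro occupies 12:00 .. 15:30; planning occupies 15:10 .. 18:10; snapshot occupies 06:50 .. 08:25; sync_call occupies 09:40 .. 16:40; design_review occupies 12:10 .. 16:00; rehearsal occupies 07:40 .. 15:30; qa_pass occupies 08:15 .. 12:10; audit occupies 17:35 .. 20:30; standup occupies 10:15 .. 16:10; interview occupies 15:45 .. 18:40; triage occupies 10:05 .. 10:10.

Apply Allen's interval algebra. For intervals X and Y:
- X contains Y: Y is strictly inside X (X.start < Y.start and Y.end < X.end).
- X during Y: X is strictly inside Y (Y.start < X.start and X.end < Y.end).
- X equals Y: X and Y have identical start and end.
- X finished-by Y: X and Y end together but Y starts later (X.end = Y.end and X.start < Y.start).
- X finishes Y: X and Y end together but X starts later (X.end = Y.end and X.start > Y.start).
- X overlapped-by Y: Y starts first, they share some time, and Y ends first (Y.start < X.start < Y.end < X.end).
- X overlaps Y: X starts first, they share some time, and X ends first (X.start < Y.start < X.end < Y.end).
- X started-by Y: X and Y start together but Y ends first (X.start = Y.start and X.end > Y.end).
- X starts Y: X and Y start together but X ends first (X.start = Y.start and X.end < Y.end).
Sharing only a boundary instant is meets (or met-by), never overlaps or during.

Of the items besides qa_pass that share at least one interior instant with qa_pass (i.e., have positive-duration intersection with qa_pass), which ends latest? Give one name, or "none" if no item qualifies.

sync_call

Target qa_pass = [08:15, 12:10].
audit [17:35, 20:30] → after → excluded.
design_review [12:10, 16:00] → met-by → excluded.
interview [15:45, 18:40] → after → excluded.
planning [15:10, 18:10] → after → excluded.
rehearsal [07:40, 15:30] → contains → candidate.
retro [12:00, 15:30] → overlapped-by → candidate.
snapshot [06:50, 08:25] → overlaps → candidate.
standup [10:15, 16:10] → overlapped-by → candidate.
sync_call [09:40, 16:40] → overlapped-by → candidate.
triage [10:05, 10:10] → during → candidate.
Among candidates, latest end is 16:40 → sync_call.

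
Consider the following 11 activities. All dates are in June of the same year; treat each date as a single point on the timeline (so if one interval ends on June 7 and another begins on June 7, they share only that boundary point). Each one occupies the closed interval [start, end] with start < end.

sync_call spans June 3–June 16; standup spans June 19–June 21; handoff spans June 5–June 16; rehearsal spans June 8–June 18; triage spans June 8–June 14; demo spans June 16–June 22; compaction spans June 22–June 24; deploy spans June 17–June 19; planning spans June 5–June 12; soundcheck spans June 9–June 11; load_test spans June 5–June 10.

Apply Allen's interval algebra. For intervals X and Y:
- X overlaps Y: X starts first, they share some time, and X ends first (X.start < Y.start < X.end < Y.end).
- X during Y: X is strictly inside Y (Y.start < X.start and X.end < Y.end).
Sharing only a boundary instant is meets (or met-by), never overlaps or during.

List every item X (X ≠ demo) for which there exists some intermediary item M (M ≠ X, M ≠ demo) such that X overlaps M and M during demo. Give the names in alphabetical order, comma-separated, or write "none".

rehearsal

Target demo = [June 16, June 22].
Intermediaries M with M during demo: deploy, standup.
Via deploy — items with X overlaps deploy: rehearsal.
Via standup — items with X overlaps standup: none.
Union: rehearsal.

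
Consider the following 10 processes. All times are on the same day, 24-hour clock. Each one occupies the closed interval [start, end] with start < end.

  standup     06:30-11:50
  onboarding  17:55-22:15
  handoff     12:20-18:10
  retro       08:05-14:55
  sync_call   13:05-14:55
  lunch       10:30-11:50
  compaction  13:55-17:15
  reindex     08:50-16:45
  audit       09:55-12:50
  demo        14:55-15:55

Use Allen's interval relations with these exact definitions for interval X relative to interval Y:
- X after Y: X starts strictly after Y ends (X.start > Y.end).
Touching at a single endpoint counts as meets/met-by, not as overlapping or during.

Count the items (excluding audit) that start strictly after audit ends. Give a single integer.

Target audit = [09:55, 12:50].
compaction [13:55, 17:15] → after → counts.
demo [14:55, 15:55] → after → counts.
handoff [12:20, 18:10] → overlapped-by → no.
lunch [10:30, 11:50] → during → no.
onboarding [17:55, 22:15] → after → counts.
reindex [08:50, 16:45] → contains → no.
retro [08:05, 14:55] → contains → no.
standup [06:30, 11:50] → overlaps → no.
sync_call [13:05, 14:55] → after → counts.
Total: 4.

4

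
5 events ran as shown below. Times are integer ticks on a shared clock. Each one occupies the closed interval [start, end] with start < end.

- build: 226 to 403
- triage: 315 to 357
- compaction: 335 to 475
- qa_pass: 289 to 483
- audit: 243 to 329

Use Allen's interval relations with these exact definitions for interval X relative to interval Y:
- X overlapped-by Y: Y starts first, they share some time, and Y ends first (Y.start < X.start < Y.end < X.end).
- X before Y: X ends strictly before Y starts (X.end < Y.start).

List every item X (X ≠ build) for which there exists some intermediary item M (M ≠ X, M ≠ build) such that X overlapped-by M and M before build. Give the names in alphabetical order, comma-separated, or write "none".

none

Target build = [226, 403].
Intermediaries M with M before build: none.
Union: none.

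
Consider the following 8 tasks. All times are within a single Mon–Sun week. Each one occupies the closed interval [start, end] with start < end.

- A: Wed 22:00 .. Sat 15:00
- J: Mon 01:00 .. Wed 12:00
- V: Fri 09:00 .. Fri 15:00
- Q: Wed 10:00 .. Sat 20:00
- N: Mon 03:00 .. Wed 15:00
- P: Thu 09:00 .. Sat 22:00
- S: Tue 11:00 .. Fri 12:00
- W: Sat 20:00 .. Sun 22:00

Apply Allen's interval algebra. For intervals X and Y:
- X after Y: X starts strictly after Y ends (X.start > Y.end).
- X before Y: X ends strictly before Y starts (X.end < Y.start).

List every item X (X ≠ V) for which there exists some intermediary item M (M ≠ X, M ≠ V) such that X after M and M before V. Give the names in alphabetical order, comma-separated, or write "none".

Target V = [Fri 09:00, Fri 15:00].
Intermediaries M with M before V: J, N.
Via J — items with X after J: A, P, W.
Via N — items with X after N: A, P, W.
Union: A, P, W.

A, P, W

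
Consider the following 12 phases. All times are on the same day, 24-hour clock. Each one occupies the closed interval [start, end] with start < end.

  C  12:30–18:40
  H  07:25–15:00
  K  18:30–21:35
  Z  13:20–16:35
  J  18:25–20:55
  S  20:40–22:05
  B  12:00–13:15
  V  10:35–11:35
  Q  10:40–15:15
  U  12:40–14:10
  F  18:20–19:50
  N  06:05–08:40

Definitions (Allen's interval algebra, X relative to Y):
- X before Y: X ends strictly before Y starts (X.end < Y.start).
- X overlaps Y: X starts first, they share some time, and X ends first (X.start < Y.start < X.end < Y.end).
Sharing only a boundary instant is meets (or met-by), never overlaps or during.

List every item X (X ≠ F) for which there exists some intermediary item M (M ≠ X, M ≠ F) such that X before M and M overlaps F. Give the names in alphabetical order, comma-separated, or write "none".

Target F = [18:20, 19:50].
Intermediaries M with M overlaps F: C.
Via C — items with X before C: N, V.
Union: N, V.

N, V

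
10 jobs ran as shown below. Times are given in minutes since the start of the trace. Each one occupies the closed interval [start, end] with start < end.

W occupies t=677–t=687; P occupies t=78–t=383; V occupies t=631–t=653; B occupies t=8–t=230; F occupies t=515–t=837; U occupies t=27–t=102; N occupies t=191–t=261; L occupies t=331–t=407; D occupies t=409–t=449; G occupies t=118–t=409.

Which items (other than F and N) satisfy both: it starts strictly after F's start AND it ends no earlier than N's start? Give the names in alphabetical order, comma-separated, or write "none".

V, W

Conditions: its start is strictly after F's start (X.start > t=515) AND its end is no earlier than N's start (X.end >= t=191).
B: start t=8 > t=515? ✗; end t=230 >= t=191? ✓ → no.
D: start t=409 > t=515? ✗; end t=449 >= t=191? ✓ → no.
G: start t=118 > t=515? ✗; end t=409 >= t=191? ✓ → no.
L: start t=331 > t=515? ✗; end t=407 >= t=191? ✓ → no.
P: start t=78 > t=515? ✗; end t=383 >= t=191? ✓ → no.
U: start t=27 > t=515? ✗; end t=102 >= t=191? ✗ → no.
V: start t=631 > t=515? ✓; end t=653 >= t=191? ✓ → yes.
W: start t=677 > t=515? ✓; end t=687 >= t=191? ✓ → yes.
Result: V, W.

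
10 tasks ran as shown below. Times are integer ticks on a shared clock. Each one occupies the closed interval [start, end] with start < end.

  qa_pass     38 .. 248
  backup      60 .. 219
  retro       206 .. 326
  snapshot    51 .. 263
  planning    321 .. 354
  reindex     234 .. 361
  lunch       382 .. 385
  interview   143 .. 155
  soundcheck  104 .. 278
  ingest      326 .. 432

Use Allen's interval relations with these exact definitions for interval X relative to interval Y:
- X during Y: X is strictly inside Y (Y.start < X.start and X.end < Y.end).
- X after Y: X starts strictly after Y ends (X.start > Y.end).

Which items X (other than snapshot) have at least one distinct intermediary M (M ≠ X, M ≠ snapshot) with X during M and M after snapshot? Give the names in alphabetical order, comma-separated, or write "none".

Target snapshot = [51, 263].
Intermediaries M with M after snapshot: ingest, lunch, planning.
Via ingest — items with X during ingest: lunch.
Via lunch — items with X during lunch: none.
Via planning — items with X during planning: none.
Union: lunch.

lunch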